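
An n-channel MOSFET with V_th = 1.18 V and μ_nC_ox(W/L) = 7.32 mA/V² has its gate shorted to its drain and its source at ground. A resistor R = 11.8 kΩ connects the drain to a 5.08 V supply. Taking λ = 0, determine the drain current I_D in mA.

With gate tied to drain, V_GS = V_DS ≥ V_GS − V_th, so the device is in saturation.
KCL at the drain: ½ k_n (V_GS − V_th)² = (V_DD − V_GS)/R.
Let x = V_GS − 1.18. Then 43.2 x² + x − 3.9 = 0, giving x = 0.289 V (positive root), so V_GS = 1.47 V.
I_D = (V_DD − V_GS)/R = (5.08 − 1.47) / 11.8 = 0.306 mA.

I_D = 0.306 mA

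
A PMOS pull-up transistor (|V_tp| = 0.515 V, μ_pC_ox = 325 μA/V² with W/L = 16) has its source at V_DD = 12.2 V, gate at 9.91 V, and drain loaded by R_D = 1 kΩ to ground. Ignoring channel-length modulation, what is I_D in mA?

V_SG = V_DD − V_G = 12.2 − 9.91 = 2.29 V, so V_ov = 2.29 − 0.515 = 1.77 V.
k_p = μ_pC_ox · (W/L) = 5.2 mA/V².
Assume saturation: I_D = ½ k_p V_ov² = 0.5 × 5.2 × 1.77² = 8.19 mA, giving V_SD = V_DD − I_D R_D = 12.2 − 8.19 × 1 = 4.01 V.
V_SD = 4.01 V ≥ V_ov = 1.77 V, confirming saturation.

I_D = 8.19 mA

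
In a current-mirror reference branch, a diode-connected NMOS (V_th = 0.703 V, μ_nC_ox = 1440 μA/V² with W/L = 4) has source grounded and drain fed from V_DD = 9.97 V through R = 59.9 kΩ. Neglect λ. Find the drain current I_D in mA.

With gate tied to drain, V_GS = V_DS ≥ V_GS − V_th, so the device is in saturation.
k_n = μ_nC_ox · (W/L) = 5.76 mA/V².
KCL at the drain: ½ k_n (V_GS − V_th)² = (V_DD − V_GS)/R.
Let x = V_GS − 0.703. Then 173 x² + x − 9.267 = 0, giving x = 0.229 V (positive root), so V_GS = 0.932 V.
I_D = (V_DD − V_GS)/R = (9.97 − 0.932) / 59.9 = 0.151 mA.

I_D = 0.151 mA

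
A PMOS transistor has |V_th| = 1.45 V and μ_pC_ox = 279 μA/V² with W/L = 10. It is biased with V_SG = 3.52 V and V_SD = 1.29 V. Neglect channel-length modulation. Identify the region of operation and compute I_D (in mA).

k_p = μ_pC_ox · (W/L) = 2.79 mA/V².
V_ov = V_SG − |V_th| = 3.52 − 1.45 = 2.07 V.
Since V_SD = 1.29 V < V_ov = 2.07 V, the device is in the triode region.
I_D = k_p [V_ov · V_SD − ½ V_SD²] = 2.79 × [2.07 × 1.29 − 0.5 × 1.29²] = 5.13 mA.

Triode; I_D = 5.13 mA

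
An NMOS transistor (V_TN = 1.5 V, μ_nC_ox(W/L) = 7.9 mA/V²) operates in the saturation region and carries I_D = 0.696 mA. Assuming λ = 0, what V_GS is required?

V_GS = 1.92 V

In saturation I_D = ½ k_n (V_GS − V_TN)², so V_GS − V_TN = √(2 I_D / k_n) = √(2 × 0.696 / 7.9) = 0.42 V.
V_GS = 1.5 + 0.42 = 1.92 V.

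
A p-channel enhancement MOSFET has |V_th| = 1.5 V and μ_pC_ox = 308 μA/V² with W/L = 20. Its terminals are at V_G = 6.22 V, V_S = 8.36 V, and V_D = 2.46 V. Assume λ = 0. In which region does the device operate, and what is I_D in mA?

V_SG = V_S − V_G = 8.36 − 6.22 = 2.14 V; V_SD = V_S − V_D = 8.36 − 2.46 = 5.9 V.
k_p = μ_pC_ox · (W/L) = 6.16 mA/V².
V_ov = V_SG − |V_th| = 2.14 − 1.5 = 0.64 V.
Since V_SD = 5.9 V ≥ V_ov = 0.64 V, the device is in saturation.
I_D = ½ k_p V_ov² = 0.5 × 6.16 × 0.64² = 1.26 mA.

Saturation; I_D = 1.26 mA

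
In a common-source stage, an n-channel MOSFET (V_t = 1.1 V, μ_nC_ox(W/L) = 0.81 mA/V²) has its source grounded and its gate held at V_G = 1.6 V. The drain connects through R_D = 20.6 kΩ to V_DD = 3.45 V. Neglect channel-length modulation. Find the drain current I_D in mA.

I_D = 0.101 mA

V_GS = V_G = 1.6 V, so V_ov = 1.6 − 1.1 = 0.5 V.
Assume saturation: I_D = ½ k_n V_ov² = 0.5 × 0.81 × 0.5² = 0.101 mA, giving V_DS = V_DD − I_D R_D = 3.45 − 0.101 × 20.6 = 1.36 V.
V_DS = 1.36 V ≥ V_ov = 0.5 V, confirming saturation.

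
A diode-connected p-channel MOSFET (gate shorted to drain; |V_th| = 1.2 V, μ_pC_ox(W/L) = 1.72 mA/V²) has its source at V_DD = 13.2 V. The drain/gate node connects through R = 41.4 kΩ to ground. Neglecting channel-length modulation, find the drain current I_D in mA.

I_D = 0.276 mA

With gate tied to drain, V_SG = V_SD ≥ V_SG − |V_th|, so the device is in saturation.
KCL at the drain: ½ k_p (V_SG − |V_th|)² = (V_DD − V_SG)/R.
Let x = V_SG − 1.2. Then 35.6 x² + x − 12 = 0, giving x = 0.567 V (positive root), so V_SG = 1.77 V.
I_D = (V_DD − V_SG)/R = (13.2 − 1.77) / 41.4 = 0.276 mA.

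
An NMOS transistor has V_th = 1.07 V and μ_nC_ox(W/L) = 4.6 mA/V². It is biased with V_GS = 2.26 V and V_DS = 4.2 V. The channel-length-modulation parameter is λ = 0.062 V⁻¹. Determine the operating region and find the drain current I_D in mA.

Saturation; I_D = 4.11 mA

V_ov = V_GS − V_th = 2.26 − 1.07 = 1.19 V.
Since V_DS = 4.2 V ≥ V_ov = 1.19 V, the device is in saturation.
I_D = ½ k_n V_ov² (1 + λ V_DS) = 0.5 × 4.6 × 1.19² × (1 + 0.062 × 4.2) = 4.11 mA.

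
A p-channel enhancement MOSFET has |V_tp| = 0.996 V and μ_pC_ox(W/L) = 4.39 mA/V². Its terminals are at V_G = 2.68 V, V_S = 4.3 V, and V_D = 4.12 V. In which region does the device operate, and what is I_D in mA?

Triode; I_D = 0.422 mA

V_SG = V_S − V_G = 4.3 − 2.68 = 1.62 V; V_SD = V_S − V_D = 4.3 − 4.12 = 0.18 V.
V_ov = V_SG − |V_tp| = 1.62 − 0.996 = 0.624 V.
Since V_SD = 0.18 V < V_ov = 0.624 V, the device is in the triode region.
I_D = k_p [V_ov · V_SD − ½ V_SD²] = 4.39 × [0.624 × 0.18 − 0.5 × 0.18²] = 0.422 mA.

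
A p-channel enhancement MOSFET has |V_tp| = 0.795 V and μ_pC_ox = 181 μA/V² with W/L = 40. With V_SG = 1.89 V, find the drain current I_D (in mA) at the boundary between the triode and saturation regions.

I_D = 4.34 mA

At the boundary V_SD = V_ov = V_SG − |V_tp| = 1.89 − 0.795 = 1.09 V.
k_p = μ_pC_ox · (W/L) = 7.24 mA/V².
I_D = ½ k_p V_ov² = 0.5 × 7.24 × 1.09² = 4.34 mA.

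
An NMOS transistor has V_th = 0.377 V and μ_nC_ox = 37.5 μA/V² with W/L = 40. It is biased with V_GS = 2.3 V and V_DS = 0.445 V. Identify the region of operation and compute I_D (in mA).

Triode; I_D = 1.14 mA

k_n = μ_nC_ox · (W/L) = 1.5 mA/V².
V_ov = V_GS − V_th = 2.3 − 0.377 = 1.92 V.
Since V_DS = 0.445 V < V_ov = 1.92 V, the device is in the triode region.
I_D = k_n [V_ov · V_DS − ½ V_DS²] = 1.5 × [1.92 × 0.445 − 0.5 × 0.445²] = 1.14 mA.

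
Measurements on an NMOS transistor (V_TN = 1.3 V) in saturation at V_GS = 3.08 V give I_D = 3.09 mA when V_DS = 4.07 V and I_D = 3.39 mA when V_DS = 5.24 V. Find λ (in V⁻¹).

λ = 0.125 V⁻¹

With V_GS fixed, I_D ∝ (1 + λ V_DS) in saturation, so I_D2/I_D1 = (1 + λ V_DS2)/(1 + λ V_DS1).
3.39/3.09 = 1.097 = (1 + 5.24 λ)/(1 + 4.07 λ).
Solving: λ (I_D1 V_DS2 − I_D2 V_DS1) = I_D2 − I_D1, so λ = (3.39 − 3.09) / (3.09 × 5.24 − 3.39 × 4.07) = 0.3 / 2.39 = 0.125 V⁻¹.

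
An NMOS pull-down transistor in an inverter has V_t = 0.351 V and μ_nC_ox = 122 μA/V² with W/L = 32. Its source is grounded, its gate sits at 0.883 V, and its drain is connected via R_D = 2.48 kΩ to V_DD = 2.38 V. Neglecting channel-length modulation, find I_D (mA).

I_D = 0.552 mA

V_GS = V_G = 0.883 V, so V_ov = 0.883 − 0.351 = 0.532 V.
k_n = μ_nC_ox · (W/L) = 3.904 mA/V².
Assume saturation: I_D = ½ k_n V_ov² = 0.5 × 3.904 × 0.532² = 0.552 mA, giving V_DS = V_DD − I_D R_D = 2.38 − 0.552 × 2.48 = 1.01 V.
V_DS = 1.01 V ≥ V_ov = 0.532 V, confirming saturation.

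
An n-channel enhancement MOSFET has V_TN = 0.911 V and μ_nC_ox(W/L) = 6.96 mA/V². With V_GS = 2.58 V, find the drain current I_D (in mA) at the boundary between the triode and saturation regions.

I_D = 9.69 mA

At the boundary V_DS = V_ov = V_GS − V_TN = 2.58 − 0.911 = 1.67 V.
I_D = ½ k_n V_ov² = 0.5 × 6.96 × 1.67² = 9.69 mA.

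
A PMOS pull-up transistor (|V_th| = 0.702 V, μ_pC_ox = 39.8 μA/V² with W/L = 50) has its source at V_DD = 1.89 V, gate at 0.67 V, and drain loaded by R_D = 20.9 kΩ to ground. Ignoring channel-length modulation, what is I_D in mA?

I_D = 0.0860 mA

V_SG = V_DD − V_G = 1.89 − 0.67 = 1.22 V, so V_ov = 1.22 − 0.702 = 0.518 V.
k_p = μ_pC_ox · (W/L) = 1.99 mA/V².
Assume saturation: I_D = ½ k_p V_ov² = 0.5 × 1.99 × 0.518² = 0.267 mA, giving V_SD = V_DD − I_D R_D = 1.89 − 0.267 × 20.9 = -3.69 V.
But -3.69 V < V_ov = 0.518 V, so the device is actually in triode.
In triode I_D = k_p[V_ov V_SD − ½ V_SD²] and I_D = (V_DD − V_SD)/R_D. Equating: 20.8 V_SD² − 22.54 V_SD + 1.89 = 0, giving V_SD = 0.0916 V (the root below V_ov).
I_D = (1.89 − 0.0916) / 20.9 = 0.086 mA.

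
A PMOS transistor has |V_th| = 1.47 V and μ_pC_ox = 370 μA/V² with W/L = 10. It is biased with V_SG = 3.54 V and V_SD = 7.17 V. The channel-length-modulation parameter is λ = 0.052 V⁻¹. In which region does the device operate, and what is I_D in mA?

k_p = μ_pC_ox · (W/L) = 3.7 mA/V².
V_ov = V_SG − |V_th| = 3.54 − 1.47 = 2.07 V.
Since V_SD = 7.17 V ≥ V_ov = 2.07 V, the device is in saturation.
I_D = ½ k_p V_ov² (1 + λ V_SD) = 0.5 × 3.7 × 2.07² × (1 + 0.052 × 7.17) = 10.9 mA.

Saturation; I_D = 10.9 mA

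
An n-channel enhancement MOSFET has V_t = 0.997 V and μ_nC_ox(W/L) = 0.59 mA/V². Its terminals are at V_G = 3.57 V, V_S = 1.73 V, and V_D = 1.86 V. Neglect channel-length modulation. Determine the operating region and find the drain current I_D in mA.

Triode; I_D = 0.0597 mA

V_GS = V_G − V_S = 3.57 − 1.73 = 1.84 V; V_DS = V_D − V_S = 1.86 − 1.73 = 0.13 V.
V_ov = V_GS − V_t = 1.84 − 0.997 = 0.843 V.
Since V_DS = 0.13 V < V_ov = 0.843 V, the device is in the triode region.
I_D = k_n [V_ov · V_DS − ½ V_DS²] = 0.59 × [0.843 × 0.13 − 0.5 × 0.13²] = 0.0597 mA.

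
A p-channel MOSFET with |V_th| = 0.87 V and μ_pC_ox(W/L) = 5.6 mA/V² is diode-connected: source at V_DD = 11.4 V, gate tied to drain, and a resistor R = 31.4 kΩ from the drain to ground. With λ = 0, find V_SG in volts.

V_SG = 1.21 V

With gate tied to drain, V_SG = V_SD ≥ V_SG − |V_th|, so the device is in saturation.
KCL at the drain: ½ k_p (V_SG − |V_th|)² = (V_DD − V_SG)/R.
Let x = V_SG − 0.87. Then 87.9 x² + x − 10.53 = 0, giving x = 0.34 V (positive root), so V_SG = 1.21 V.
I_D = (V_DD − V_SG)/R = (11.4 − 1.21) / 31.4 = 0.325 mA.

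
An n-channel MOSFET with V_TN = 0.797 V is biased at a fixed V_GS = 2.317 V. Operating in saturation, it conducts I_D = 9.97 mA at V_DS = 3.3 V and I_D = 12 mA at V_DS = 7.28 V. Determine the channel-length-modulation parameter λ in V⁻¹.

λ = 0.0615 V⁻¹

With V_GS fixed, I_D ∝ (1 + λ V_DS) in saturation, so I_D2/I_D1 = (1 + λ V_DS2)/(1 + λ V_DS1).
12/9.97 = 1.204 = (1 + 7.28 λ)/(1 + 3.3 λ).
Solving: λ (I_D1 V_DS2 − I_D2 V_DS1) = I_D2 − I_D1, so λ = (12 − 9.97) / (9.97 × 7.28 − 12 × 3.3) = 2.03 / 33 = 0.0615 V⁻¹.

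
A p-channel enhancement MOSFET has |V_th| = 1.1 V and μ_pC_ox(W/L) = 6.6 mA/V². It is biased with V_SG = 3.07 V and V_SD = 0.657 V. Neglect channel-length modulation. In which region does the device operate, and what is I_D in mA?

V_ov = V_SG − |V_th| = 3.07 − 1.1 = 1.97 V.
Since V_SD = 0.657 V < V_ov = 1.97 V, the device is in the triode region.
I_D = k_p [V_ov · V_SD − ½ V_SD²] = 6.6 × [1.97 × 0.657 − 0.5 × 0.657²] = 7.12 mA.

Triode; I_D = 7.12 mA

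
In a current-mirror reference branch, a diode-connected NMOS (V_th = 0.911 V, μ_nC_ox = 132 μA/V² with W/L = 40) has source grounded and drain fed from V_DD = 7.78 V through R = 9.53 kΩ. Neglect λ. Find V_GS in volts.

With gate tied to drain, V_GS = V_DS ≥ V_GS − V_th, so the device is in saturation.
k_n = μ_nC_ox · (W/L) = 5.28 mA/V².
KCL at the drain: ½ k_n (V_GS − V_th)² = (V_DD − V_GS)/R.
Let x = V_GS − 0.911. Then 25.2 x² + x − 6.869 = 0, giving x = 0.503 V (positive root), so V_GS = 1.41 V.
I_D = (V_DD − V_GS)/R = (7.78 − 1.41) / 9.53 = 0.668 mA.

V_GS = 1.41 V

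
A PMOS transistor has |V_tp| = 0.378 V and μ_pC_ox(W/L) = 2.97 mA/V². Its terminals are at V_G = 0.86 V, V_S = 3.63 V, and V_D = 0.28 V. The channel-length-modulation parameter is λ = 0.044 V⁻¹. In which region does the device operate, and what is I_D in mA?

Saturation; I_D = 9.75 mA

V_SG = V_S − V_G = 3.63 − 0.86 = 2.77 V; V_SD = V_S − V_D = 3.63 − 0.28 = 3.35 V.
V_ov = V_SG − |V_tp| = 2.77 − 0.378 = 2.39 V.
Since V_SD = 3.35 V ≥ V_ov = 2.39 V, the device is in saturation.
I_D = ½ k_p V_ov² (1 + λ V_SD) = 0.5 × 2.97 × 2.39² × (1 + 0.044 × 3.35) = 9.75 mA.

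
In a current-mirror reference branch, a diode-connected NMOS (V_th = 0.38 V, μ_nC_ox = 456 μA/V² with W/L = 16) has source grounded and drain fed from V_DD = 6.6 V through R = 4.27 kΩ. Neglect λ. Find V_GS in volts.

With gate tied to drain, V_GS = V_DS ≥ V_GS − V_th, so the device is in saturation.
k_n = μ_nC_ox · (W/L) = 7.296 mA/V².
KCL at the drain: ½ k_n (V_GS − V_th)² = (V_DD − V_GS)/R.
Let x = V_GS − 0.38. Then 15.6 x² + x − 6.22 = 0, giving x = 0.601 V (positive root), so V_GS = 0.981 V.
I_D = (V_DD − V_GS)/R = (6.6 − 0.981) / 4.27 = 1.32 mA.

V_GS = 0.981 V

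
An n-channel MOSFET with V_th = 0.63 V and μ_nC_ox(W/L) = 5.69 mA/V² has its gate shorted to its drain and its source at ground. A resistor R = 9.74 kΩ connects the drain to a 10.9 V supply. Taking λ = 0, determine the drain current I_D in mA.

I_D = 0.994 mA

With gate tied to drain, V_GS = V_DS ≥ V_GS − V_th, so the device is in saturation.
KCL at the drain: ½ k_n (V_GS − V_th)² = (V_DD − V_GS)/R.
Let x = V_GS − 0.63. Then 27.7 x² + x − 10.27 = 0, giving x = 0.591 V (positive root), so V_GS = 1.22 V.
I_D = (V_DD − V_GS)/R = (10.9 − 1.22) / 9.74 = 0.994 mA.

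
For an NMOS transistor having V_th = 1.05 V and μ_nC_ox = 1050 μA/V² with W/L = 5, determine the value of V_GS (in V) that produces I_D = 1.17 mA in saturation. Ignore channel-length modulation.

V_GS = 1.72 V

k_n = μ_nC_ox · (W/L) = 5.25 mA/V².
In saturation I_D = ½ k_n (V_GS − V_th)², so V_GS − V_th = √(2 I_D / k_n) = √(2 × 1.17 / 5.25) = 0.668 V.
V_GS = 1.05 + 0.668 = 1.72 V.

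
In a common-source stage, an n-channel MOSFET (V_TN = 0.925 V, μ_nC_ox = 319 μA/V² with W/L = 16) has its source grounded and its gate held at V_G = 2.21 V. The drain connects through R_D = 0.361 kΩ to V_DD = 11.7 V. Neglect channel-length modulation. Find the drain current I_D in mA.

I_D = 4.21 mA

V_GS = V_G = 2.21 V, so V_ov = 2.21 − 0.925 = 1.28 V.
k_n = μ_nC_ox · (W/L) = 5.104 mA/V².
Assume saturation: I_D = ½ k_n V_ov² = 0.5 × 5.104 × 1.28² = 4.21 mA, giving V_DS = V_DD − I_D R_D = 11.7 − 4.21 × 0.361 = 10.2 V.
V_DS = 10.2 V ≥ V_ov = 1.28 V, confirming saturation.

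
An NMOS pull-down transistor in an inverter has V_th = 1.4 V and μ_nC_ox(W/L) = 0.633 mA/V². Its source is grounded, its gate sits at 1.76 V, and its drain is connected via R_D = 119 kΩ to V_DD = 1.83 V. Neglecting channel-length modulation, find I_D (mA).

I_D = 0.0148 mA

V_GS = V_G = 1.76 V, so V_ov = 1.76 − 1.4 = 0.36 V.
Assume saturation: I_D = ½ k_n V_ov² = 0.5 × 0.633 × 0.36² = 0.041 mA, giving V_DS = V_DD − I_D R_D = 1.83 − 0.041 × 119 = -3.05 V.
But -3.05 V < V_ov = 0.36 V, so the device is actually in triode.
In triode I_D = k_n[V_ov V_DS − ½ V_DS²] and I_D = (V_DD − V_DS)/R_D. Equating: 37.7 V_DS² − 28.12 V_DS + 1.83 = 0, giving V_DS = 0.072 V (the root below V_ov).
I_D = (1.83 − 0.072) / 119 = 0.0148 mA.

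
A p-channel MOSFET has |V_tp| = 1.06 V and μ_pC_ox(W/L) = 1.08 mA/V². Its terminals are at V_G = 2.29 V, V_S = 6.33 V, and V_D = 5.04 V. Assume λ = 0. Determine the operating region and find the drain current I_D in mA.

Triode; I_D = 3.25 mA

V_SG = V_S − V_G = 6.33 − 2.29 = 4.04 V; V_SD = V_S − V_D = 6.33 − 5.04 = 1.29 V.
V_ov = V_SG − |V_tp| = 4.04 − 1.06 = 2.98 V.
Since V_SD = 1.29 V < V_ov = 2.98 V, the device is in the triode region.
I_D = k_p [V_ov · V_SD − ½ V_SD²] = 1.08 × [2.98 × 1.29 − 0.5 × 1.29²] = 3.25 mA.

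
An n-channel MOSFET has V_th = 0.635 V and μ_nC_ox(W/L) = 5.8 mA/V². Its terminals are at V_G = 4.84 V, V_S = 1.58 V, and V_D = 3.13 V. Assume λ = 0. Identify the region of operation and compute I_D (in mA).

Triode; I_D = 16.6 mA

V_GS = V_G − V_S = 4.84 − 1.58 = 3.26 V; V_DS = V_D − V_S = 3.13 − 1.58 = 1.55 V.
V_ov = V_GS − V_th = 3.26 − 0.635 = 2.62 V.
Since V_DS = 1.55 V < V_ov = 2.62 V, the device is in the triode region.
I_D = k_n [V_ov · V_DS − ½ V_DS²] = 5.8 × [2.62 × 1.55 − 0.5 × 1.55²] = 16.6 mA.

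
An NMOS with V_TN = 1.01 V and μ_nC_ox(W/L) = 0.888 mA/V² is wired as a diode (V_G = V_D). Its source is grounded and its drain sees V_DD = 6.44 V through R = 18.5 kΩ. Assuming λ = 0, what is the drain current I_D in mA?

With gate tied to drain, V_GS = V_DS ≥ V_GS − V_TN, so the device is in saturation.
KCL at the drain: ½ k_n (V_GS − V_TN)² = (V_DD − V_GS)/R.
Let x = V_GS − 1.01. Then 8.21 x² + x − 5.43 = 0, giving x = 0.754 V (positive root), so V_GS = 1.76 V.
I_D = (V_DD − V_GS)/R = (6.44 − 1.76) / 18.5 = 0.253 mA.

I_D = 0.253 mA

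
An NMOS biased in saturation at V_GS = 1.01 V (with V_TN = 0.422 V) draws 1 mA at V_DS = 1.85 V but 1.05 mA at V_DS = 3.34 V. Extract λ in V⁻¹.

λ = 0.0358 V⁻¹

With V_GS fixed, I_D ∝ (1 + λ V_DS) in saturation, so I_D2/I_D1 = (1 + λ V_DS2)/(1 + λ V_DS1).
1.05/1 = 1.05 = (1 + 3.34 λ)/(1 + 1.85 λ).
Solving: λ (I_D1 V_DS2 − I_D2 V_DS1) = I_D2 − I_D1, so λ = (1.05 − 1) / (1 × 3.34 − 1.05 × 1.85) = 0.05 / 1.4 = 0.0358 V⁻¹.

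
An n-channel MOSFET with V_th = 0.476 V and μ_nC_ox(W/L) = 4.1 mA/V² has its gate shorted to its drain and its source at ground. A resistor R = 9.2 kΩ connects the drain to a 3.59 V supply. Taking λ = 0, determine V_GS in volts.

With gate tied to drain, V_GS = V_DS ≥ V_GS − V_th, so the device is in saturation.
KCL at the drain: ½ k_n (V_GS − V_th)² = (V_DD − V_GS)/R.
Let x = V_GS − 0.476. Then 18.9 x² + x − 3.114 = 0, giving x = 0.381 V (positive root), so V_GS = 0.857 V.
I_D = (V_DD − V_GS)/R = (3.59 − 0.857) / 9.2 = 0.297 mA.

V_GS = 0.857 V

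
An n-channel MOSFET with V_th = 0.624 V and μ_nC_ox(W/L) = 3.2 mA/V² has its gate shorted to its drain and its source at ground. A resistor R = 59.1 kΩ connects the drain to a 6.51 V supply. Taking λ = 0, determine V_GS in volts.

V_GS = 0.868 V

With gate tied to drain, V_GS = V_DS ≥ V_GS − V_th, so the device is in saturation.
KCL at the drain: ½ k_n (V_GS − V_th)² = (V_DD − V_GS)/R.
Let x = V_GS − 0.624. Then 94.6 x² + x − 5.886 = 0, giving x = 0.244 V (positive root), so V_GS = 0.868 V.
I_D = (V_DD − V_GS)/R = (6.51 − 0.868) / 59.1 = 0.0955 mA.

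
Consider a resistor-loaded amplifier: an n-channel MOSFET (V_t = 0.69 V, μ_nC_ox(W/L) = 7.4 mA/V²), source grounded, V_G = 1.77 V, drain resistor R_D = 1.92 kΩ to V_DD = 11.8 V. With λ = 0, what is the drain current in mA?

I_D = 4.32 mA

V_GS = V_G = 1.77 V, so V_ov = 1.77 − 0.69 = 1.08 V.
Assume saturation: I_D = ½ k_n V_ov² = 0.5 × 7.4 × 1.08² = 4.32 mA, giving V_DS = V_DD − I_D R_D = 11.8 − 4.32 × 1.92 = 3.51 V.
V_DS = 3.51 V ≥ V_ov = 1.08 V, confirming saturation.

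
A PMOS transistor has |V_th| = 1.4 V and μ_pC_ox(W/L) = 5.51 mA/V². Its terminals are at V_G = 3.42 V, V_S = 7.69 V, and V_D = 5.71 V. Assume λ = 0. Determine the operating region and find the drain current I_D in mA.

V_SG = V_S − V_G = 7.69 − 3.42 = 4.27 V; V_SD = V_S − V_D = 7.69 − 5.71 = 1.98 V.
V_ov = V_SG − |V_th| = 4.27 − 1.4 = 2.87 V.
Since V_SD = 1.98 V < V_ov = 2.87 V, the device is in the triode region.
I_D = k_p [V_ov · V_SD − ½ V_SD²] = 5.51 × [2.87 × 1.98 − 0.5 × 1.98²] = 20.5 mA.

Triode; I_D = 20.5 mA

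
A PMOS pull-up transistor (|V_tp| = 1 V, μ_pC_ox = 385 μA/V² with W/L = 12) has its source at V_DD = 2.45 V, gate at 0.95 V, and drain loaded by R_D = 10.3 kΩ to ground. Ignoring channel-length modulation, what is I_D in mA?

V_SG = V_DD − V_G = 2.45 − 0.95 = 1.5 V, so V_ov = 1.5 − 1 = 0.5 V.
k_p = μ_pC_ox · (W/L) = 4.62 mA/V².
Assume saturation: I_D = ½ k_p V_ov² = 0.5 × 4.62 × 0.5² = 0.578 mA, giving V_SD = V_DD − I_D R_D = 2.45 − 0.578 × 10.3 = -3.5 V.
But -3.5 V < V_ov = 0.5 V, so the device is actually in triode.
In triode I_D = k_p[V_ov V_SD − ½ V_SD²] and I_D = (V_DD − V_SD)/R_D. Equating: 23.8 V_SD² − 24.79 V_SD + 2.45 = 0, giving V_SD = 0.111 V (the root below V_ov).
I_D = (2.45 − 0.111) / 10.3 = 0.227 mA.

I_D = 0.227 mA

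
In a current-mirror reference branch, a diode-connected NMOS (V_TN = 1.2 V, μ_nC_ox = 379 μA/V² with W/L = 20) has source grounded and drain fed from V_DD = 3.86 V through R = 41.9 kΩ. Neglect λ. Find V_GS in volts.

With gate tied to drain, V_GS = V_DS ≥ V_GS − V_TN, so the device is in saturation.
k_n = μ_nC_ox · (W/L) = 7.58 mA/V².
KCL at the drain: ½ k_n (V_GS − V_TN)² = (V_DD − V_GS)/R.
Let x = V_GS − 1.2. Then 159 x² + x − 2.66 = 0, giving x = 0.126 V (positive root), so V_GS = 1.33 V.
I_D = (V_DD − V_GS)/R = (3.86 − 1.33) / 41.9 = 0.0605 mA.

V_GS = 1.33 V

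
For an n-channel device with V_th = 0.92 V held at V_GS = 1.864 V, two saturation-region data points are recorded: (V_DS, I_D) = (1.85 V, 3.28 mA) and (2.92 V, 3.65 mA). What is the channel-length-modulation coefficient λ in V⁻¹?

With V_GS fixed, I_D ∝ (1 + λ V_DS) in saturation, so I_D2/I_D1 = (1 + λ V_DS2)/(1 + λ V_DS1).
3.65/3.28 = 1.113 = (1 + 2.92 λ)/(1 + 1.85 λ).
Solving: λ (I_D1 V_DS2 − I_D2 V_DS1) = I_D2 − I_D1, so λ = (3.65 − 3.28) / (3.28 × 2.92 − 3.65 × 1.85) = 0.37 / 2.83 = 0.131 V⁻¹.

λ = 0.131 V⁻¹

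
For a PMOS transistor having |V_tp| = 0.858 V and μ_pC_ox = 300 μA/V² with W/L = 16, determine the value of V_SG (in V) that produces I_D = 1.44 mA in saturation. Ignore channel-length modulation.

V_SG = 1.63 V

k_p = μ_pC_ox · (W/L) = 4.8 mA/V².
In saturation I_D = ½ k_p (V_SG − |V_tp|)², so V_SG − |V_tp| = √(2 I_D / k_p) = √(2 × 1.44 / 4.8) = 0.775 V.
V_SG = 0.858 + 0.775 = 1.63 V.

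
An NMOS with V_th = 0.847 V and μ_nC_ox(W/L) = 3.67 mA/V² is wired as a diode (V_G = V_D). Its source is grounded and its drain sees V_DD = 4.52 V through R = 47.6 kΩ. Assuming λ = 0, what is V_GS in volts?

With gate tied to drain, V_GS = V_DS ≥ V_GS − V_th, so the device is in saturation.
KCL at the drain: ½ k_n (V_GS − V_th)² = (V_DD − V_GS)/R.
Let x = V_GS − 0.847. Then 87.3 x² + x − 3.673 = 0, giving x = 0.199 V (positive root), so V_GS = 1.05 V.
I_D = (V_DD − V_GS)/R = (4.52 − 1.05) / 47.6 = 0.073 mA.

V_GS = 1.05 V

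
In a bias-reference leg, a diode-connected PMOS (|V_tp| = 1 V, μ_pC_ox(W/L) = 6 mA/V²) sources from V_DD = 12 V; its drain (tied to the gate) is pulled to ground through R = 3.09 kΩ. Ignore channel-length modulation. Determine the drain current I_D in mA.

With gate tied to drain, V_SG = V_SD ≥ V_SG − |V_tp|, so the device is in saturation.
KCL at the drain: ½ k_p (V_SG − |V_tp|)² = (V_DD − V_SG)/R.
Let x = V_SG − 1. Then 9.27 x² + x − 11 = 0, giving x = 1.04 V (positive root), so V_SG = 2.04 V.
I_D = (V_DD − V_SG)/R = (12 − 2.04) / 3.09 = 3.22 mA.

I_D = 3.22 mA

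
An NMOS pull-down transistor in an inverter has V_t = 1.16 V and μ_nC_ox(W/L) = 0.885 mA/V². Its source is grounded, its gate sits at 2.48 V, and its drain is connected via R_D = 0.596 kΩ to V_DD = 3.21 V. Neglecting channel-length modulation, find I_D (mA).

I_D = 0.771 mA

V_GS = V_G = 2.48 V, so V_ov = 2.48 − 1.16 = 1.32 V.
Assume saturation: I_D = ½ k_n V_ov² = 0.5 × 0.885 × 1.32² = 0.771 mA, giving V_DS = V_DD − I_D R_D = 3.21 − 0.771 × 0.596 = 2.75 V.
V_DS = 2.75 V ≥ V_ov = 1.32 V, confirming saturation.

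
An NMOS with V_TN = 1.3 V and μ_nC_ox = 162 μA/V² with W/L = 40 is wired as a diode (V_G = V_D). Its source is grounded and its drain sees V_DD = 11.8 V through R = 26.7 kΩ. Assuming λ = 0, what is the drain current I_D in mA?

With gate tied to drain, V_GS = V_DS ≥ V_GS − V_TN, so the device is in saturation.
k_n = μ_nC_ox · (W/L) = 6.48 mA/V².
KCL at the drain: ½ k_n (V_GS − V_TN)² = (V_DD − V_GS)/R.
Let x = V_GS − 1.3. Then 86.5 x² + x − 10.5 = 0, giving x = 0.343 V (positive root), so V_GS = 1.64 V.
I_D = (V_DD − V_GS)/R = (11.8 − 1.64) / 26.7 = 0.38 mA.

I_D = 0.380 mA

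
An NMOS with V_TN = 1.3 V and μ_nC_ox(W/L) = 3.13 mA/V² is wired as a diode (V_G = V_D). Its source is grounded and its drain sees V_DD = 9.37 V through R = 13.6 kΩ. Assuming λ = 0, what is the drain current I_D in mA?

With gate tied to drain, V_GS = V_DS ≥ V_GS − V_TN, so the device is in saturation.
KCL at the drain: ½ k_n (V_GS − V_TN)² = (V_DD − V_GS)/R.
Let x = V_GS − 1.3. Then 21.3 x² + x − 8.07 = 0, giving x = 0.593 V (positive root), so V_GS = 1.89 V.
I_D = (V_DD − V_GS)/R = (9.37 − 1.89) / 13.6 = 0.55 mA.

I_D = 0.550 mA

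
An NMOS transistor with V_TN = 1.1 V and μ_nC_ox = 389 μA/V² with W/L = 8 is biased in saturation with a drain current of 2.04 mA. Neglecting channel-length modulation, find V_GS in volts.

k_n = μ_nC_ox · (W/L) = 3.112 mA/V².
In saturation I_D = ½ k_n (V_GS − V_TN)², so V_GS − V_TN = √(2 I_D / k_n) = √(2 × 2.04 / 3.112) = 1.15 V.
V_GS = 1.1 + 1.15 = 2.25 V.

V_GS = 2.25 V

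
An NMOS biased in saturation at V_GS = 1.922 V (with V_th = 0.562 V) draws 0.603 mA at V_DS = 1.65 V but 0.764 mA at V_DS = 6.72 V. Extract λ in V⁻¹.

With V_GS fixed, I_D ∝ (1 + λ V_DS) in saturation, so I_D2/I_D1 = (1 + λ V_DS2)/(1 + λ V_DS1).
0.764/0.603 = 1.267 = (1 + 6.72 λ)/(1 + 1.65 λ).
Solving: λ (I_D1 V_DS2 − I_D2 V_DS1) = I_D2 − I_D1, so λ = (0.764 − 0.603) / (0.603 × 6.72 − 0.764 × 1.65) = 0.161 / 2.79 = 0.0577 V⁻¹.

λ = 0.0577 V⁻¹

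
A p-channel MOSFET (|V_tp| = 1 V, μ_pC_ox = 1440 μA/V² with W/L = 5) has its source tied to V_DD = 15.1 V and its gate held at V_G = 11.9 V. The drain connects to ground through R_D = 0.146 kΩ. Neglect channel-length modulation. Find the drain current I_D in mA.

V_SG = V_DD − V_G = 15.1 − 11.9 = 3.2 V, so V_ov = 3.2 − 1 = 2.2 V.
k_p = μ_pC_ox · (W/L) = 7.2 mA/V².
Assume saturation: I_D = ½ k_p V_ov² = 0.5 × 7.2 × 2.2² = 17.4 mA, giving V_SD = V_DD − I_D R_D = 15.1 − 17.4 × 0.146 = 12.6 V.
V_SD = 12.6 V ≥ V_ov = 2.2 V, confirming saturation.

I_D = 17.4 mA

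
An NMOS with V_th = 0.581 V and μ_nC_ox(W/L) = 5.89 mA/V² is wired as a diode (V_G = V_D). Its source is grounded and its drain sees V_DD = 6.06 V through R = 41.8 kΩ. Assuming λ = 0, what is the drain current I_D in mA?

With gate tied to drain, V_GS = V_DS ≥ V_GS − V_th, so the device is in saturation.
KCL at the drain: ½ k_n (V_GS − V_th)² = (V_DD − V_GS)/R.
Let x = V_GS − 0.581. Then 123 x² + x − 5.479 = 0, giving x = 0.207 V (positive root), so V_GS = 0.788 V.
I_D = (V_DD − V_GS)/R = (6.06 − 0.788) / 41.8 = 0.126 mA.

I_D = 0.126 mA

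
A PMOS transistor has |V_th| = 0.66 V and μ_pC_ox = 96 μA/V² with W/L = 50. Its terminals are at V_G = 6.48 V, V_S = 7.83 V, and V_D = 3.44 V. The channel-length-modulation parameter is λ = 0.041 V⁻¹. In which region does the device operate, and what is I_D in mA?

V_SG = V_S − V_G = 7.83 − 6.48 = 1.35 V; V_SD = V_S − V_D = 7.83 − 3.44 = 4.39 V.
k_p = μ_pC_ox · (W/L) = 4.8 mA/V².
V_ov = V_SG − |V_th| = 1.35 − 0.66 = 0.69 V.
Since V_SD = 4.39 V ≥ V_ov = 0.69 V, the device is in saturation.
I_D = ½ k_p V_ov² (1 + λ V_SD) = 0.5 × 4.8 × 0.69² × (1 + 0.041 × 4.39) = 1.35 mA.

Saturation; I_D = 1.35 mA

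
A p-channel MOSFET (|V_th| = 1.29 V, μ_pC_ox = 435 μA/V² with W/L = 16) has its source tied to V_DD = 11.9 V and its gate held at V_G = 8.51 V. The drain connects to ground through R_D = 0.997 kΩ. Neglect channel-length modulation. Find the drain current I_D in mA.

V_SG = V_DD − V_G = 11.9 − 8.51 = 3.39 V, so V_ov = 3.39 − 1.29 = 2.1 V.
k_p = μ_pC_ox · (W/L) = 6.96 mA/V².
Assume saturation: I_D = ½ k_p V_ov² = 0.5 × 6.96 × 2.1² = 15.3 mA, giving V_SD = V_DD − I_D R_D = 11.9 − 15.3 × 0.997 = -3.4 V.
But -3.4 V < V_ov = 2.1 V, so the device is actually in triode.
In triode I_D = k_p[V_ov V_SD − ½ V_SD²] and I_D = (V_DD − V_SD)/R_D. Equating: 3.47 V_SD² − 15.57 V_SD + 11.9 = 0, giving V_SD = 0.977 V (the root below V_ov).
I_D = (11.9 − 0.977) / 0.997 = 11 mA.

I_D = 11.0 mA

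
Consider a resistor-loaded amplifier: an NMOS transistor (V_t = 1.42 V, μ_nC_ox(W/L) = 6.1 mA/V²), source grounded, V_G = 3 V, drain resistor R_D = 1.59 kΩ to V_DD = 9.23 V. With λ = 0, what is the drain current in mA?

I_D = 5.35 mA

V_GS = V_G = 3 V, so V_ov = 3 − 1.42 = 1.58 V.
Assume saturation: I_D = ½ k_n V_ov² = 0.5 × 6.1 × 1.58² = 7.61 mA, giving V_DS = V_DD − I_D R_D = 9.23 − 7.61 × 1.59 = -2.88 V.
But -2.88 V < V_ov = 1.58 V, so the device is actually in triode.
In triode I_D = k_n[V_ov V_DS − ½ V_DS²] and I_D = (V_DD − V_DS)/R_D. Equating: 4.85 V_DS² − 16.32 V_DS + 9.23 = 0, giving V_DS = 0.719 V (the root below V_ov).
I_D = (9.23 − 0.719) / 1.59 = 5.35 mA.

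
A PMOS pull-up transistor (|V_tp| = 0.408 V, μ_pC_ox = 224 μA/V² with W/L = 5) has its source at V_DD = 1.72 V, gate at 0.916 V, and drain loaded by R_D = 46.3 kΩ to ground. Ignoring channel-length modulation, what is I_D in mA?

I_D = 0.0352 mA

V_SG = V_DD − V_G = 1.72 − 0.916 = 0.804 V, so V_ov = 0.804 − 0.408 = 0.396 V.
k_p = μ_pC_ox · (W/L) = 1.12 mA/V².
Assume saturation: I_D = ½ k_p V_ov² = 0.5 × 1.12 × 0.396² = 0.0878 mA, giving V_SD = V_DD − I_D R_D = 1.72 − 0.0878 × 46.3 = -2.35 V.
But -2.35 V < V_ov = 0.396 V, so the device is actually in triode.
In triode I_D = k_p[V_ov V_SD − ½ V_SD²] and I_D = (V_DD − V_SD)/R_D. Equating: 25.9 V_SD² − 21.53 V_SD + 1.72 = 0, giving V_SD = 0.0895 V (the root below V_ov).
I_D = (1.72 − 0.0895) / 46.3 = 0.0352 mA.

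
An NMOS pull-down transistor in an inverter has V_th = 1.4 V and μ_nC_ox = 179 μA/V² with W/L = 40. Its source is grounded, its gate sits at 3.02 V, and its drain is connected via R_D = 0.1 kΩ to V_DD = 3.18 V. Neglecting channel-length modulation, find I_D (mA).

I_D = 9.40 mA

V_GS = V_G = 3.02 V, so V_ov = 3.02 − 1.4 = 1.62 V.
k_n = μ_nC_ox · (W/L) = 7.16 mA/V².
Assume saturation: I_D = ½ k_n V_ov² = 0.5 × 7.16 × 1.62² = 9.4 mA, giving V_DS = V_DD − I_D R_D = 3.18 − 9.4 × 0.1 = 2.24 V.
V_DS = 2.24 V ≥ V_ov = 1.62 V, confirming saturation.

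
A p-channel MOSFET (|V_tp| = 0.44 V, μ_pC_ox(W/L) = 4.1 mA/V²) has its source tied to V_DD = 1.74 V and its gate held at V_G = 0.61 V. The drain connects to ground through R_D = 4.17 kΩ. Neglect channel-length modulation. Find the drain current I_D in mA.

I_D = 0.381 mA

V_SG = V_DD − V_G = 1.74 − 0.61 = 1.13 V, so V_ov = 1.13 − 0.44 = 0.69 V.
Assume saturation: I_D = ½ k_p V_ov² = 0.5 × 4.1 × 0.69² = 0.976 mA, giving V_SD = V_DD − I_D R_D = 1.74 − 0.976 × 4.17 = -2.33 V.
But -2.33 V < V_ov = 0.69 V, so the device is actually in triode.
In triode I_D = k_p[V_ov V_SD − ½ V_SD²] and I_D = (V_DD − V_SD)/R_D. Equating: 8.55 V_SD² − 12.8 V_SD + 1.74 = 0, giving V_SD = 0.151 V (the root below V_ov).
I_D = (1.74 − 0.151) / 4.17 = 0.381 mA.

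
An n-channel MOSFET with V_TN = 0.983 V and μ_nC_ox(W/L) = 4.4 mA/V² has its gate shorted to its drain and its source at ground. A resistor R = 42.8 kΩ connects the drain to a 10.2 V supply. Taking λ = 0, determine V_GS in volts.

With gate tied to drain, V_GS = V_DS ≥ V_GS − V_TN, so the device is in saturation.
KCL at the drain: ½ k_n (V_GS − V_TN)² = (V_DD − V_GS)/R.
Let x = V_GS − 0.983. Then 94.2 x² + x − 9.217 = 0, giving x = 0.308 V (positive root), so V_GS = 1.29 V.
I_D = (V_DD − V_GS)/R = (10.2 − 1.29) / 42.8 = 0.208 mA.

V_GS = 1.29 V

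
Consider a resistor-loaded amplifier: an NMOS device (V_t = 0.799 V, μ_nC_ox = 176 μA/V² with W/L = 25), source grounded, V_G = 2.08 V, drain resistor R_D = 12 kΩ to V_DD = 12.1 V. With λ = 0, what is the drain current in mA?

I_D = 0.992 mA

V_GS = V_G = 2.08 V, so V_ov = 2.08 − 0.799 = 1.28 V.
k_n = μ_nC_ox · (W/L) = 4.4 mA/V².
Assume saturation: I_D = ½ k_n V_ov² = 0.5 × 4.4 × 1.28² = 3.61 mA, giving V_DS = V_DD − I_D R_D = 12.1 − 3.61 × 12 = -31.2 V.
But -31.2 V < V_ov = 1.28 V, so the device is actually in triode.
In triode I_D = k_n[V_ov V_DS − ½ V_DS²] and I_D = (V_DD − V_DS)/R_D. Equating: 26.4 V_DS² − 68.64 V_DS + 12.1 = 0, giving V_DS = 0.19 V (the root below V_ov).
I_D = (12.1 − 0.19) / 12 = 0.992 mA.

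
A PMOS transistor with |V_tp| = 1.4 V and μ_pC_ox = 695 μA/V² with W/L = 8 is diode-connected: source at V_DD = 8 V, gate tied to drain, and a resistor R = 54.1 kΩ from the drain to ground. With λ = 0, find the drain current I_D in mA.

With gate tied to drain, V_SG = V_SD ≥ V_SG − |V_tp|, so the device is in saturation.
k_p = μ_pC_ox · (W/L) = 5.56 mA/V².
KCL at the drain: ½ k_p (V_SG − |V_tp|)² = (V_DD − V_SG)/R.
Let x = V_SG − 1.4. Then 150 x² + x − 6.6 = 0, giving x = 0.206 V (positive root), so V_SG = 1.61 V.
I_D = (V_DD − V_SG)/R = (8 − 1.61) / 54.1 = 0.118 mA.

I_D = 0.118 mA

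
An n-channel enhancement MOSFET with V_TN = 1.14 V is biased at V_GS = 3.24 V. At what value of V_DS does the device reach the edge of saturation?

V_DS,sat = 2.10 V

The boundary between triode and saturation is V_DS = V_GS − V_TN = V_ov.
V_ov = 3.24 − 1.14 = 2.1 V.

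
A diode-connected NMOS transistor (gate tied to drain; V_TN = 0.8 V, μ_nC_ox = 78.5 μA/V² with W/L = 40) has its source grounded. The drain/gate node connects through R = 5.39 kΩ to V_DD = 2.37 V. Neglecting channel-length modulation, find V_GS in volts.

V_GS = 1.18 V

With gate tied to drain, V_GS = V_DS ≥ V_GS − V_TN, so the device is in saturation.
k_n = μ_nC_ox · (W/L) = 3.14 mA/V².
KCL at the drain: ½ k_n (V_GS − V_TN)² = (V_DD − V_GS)/R.
Let x = V_GS − 0.8. Then 8.46 x² + x − 1.57 = 0, giving x = 0.376 V (positive root), so V_GS = 1.18 V.
I_D = (V_DD − V_GS)/R = (2.37 − 1.18) / 5.39 = 0.222 mA.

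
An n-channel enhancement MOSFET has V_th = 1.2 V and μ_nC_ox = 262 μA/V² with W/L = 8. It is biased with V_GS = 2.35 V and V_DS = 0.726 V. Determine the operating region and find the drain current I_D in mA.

k_n = μ_nC_ox · (W/L) = 2.096 mA/V².
V_ov = V_GS − V_th = 2.35 − 1.2 = 1.15 V.
Since V_DS = 0.726 V < V_ov = 1.15 V, the device is in the triode region.
I_D = k_n [V_ov · V_DS − ½ V_DS²] = 2.096 × [1.15 × 0.726 − 0.5 × 0.726²] = 1.2 mA.

Triode; I_D = 1.20 mA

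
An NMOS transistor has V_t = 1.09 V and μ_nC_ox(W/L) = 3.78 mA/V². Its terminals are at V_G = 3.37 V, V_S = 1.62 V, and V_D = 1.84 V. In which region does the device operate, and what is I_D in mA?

Triode; I_D = 0.457 mA

V_GS = V_G − V_S = 3.37 − 1.62 = 1.75 V; V_DS = V_D − V_S = 1.84 − 1.62 = 0.22 V.
V_ov = V_GS − V_t = 1.75 − 1.09 = 0.66 V.
Since V_DS = 0.22 V < V_ov = 0.66 V, the device is in the triode region.
I_D = k_n [V_ov · V_DS − ½ V_DS²] = 3.78 × [0.66 × 0.22 − 0.5 × 0.22²] = 0.457 mA.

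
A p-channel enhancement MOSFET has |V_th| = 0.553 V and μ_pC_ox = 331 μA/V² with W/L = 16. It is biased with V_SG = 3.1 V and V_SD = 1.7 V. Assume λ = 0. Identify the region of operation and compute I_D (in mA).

Triode; I_D = 15.3 mA

k_p = μ_pC_ox · (W/L) = 5.296 mA/V².
V_ov = V_SG − |V_th| = 3.1 − 0.553 = 2.55 V.
Since V_SD = 1.7 V < V_ov = 2.55 V, the device is in the triode region.
I_D = k_p [V_ov · V_SD − ½ V_SD²] = 5.296 × [2.55 × 1.7 − 0.5 × 1.7²] = 15.3 mA.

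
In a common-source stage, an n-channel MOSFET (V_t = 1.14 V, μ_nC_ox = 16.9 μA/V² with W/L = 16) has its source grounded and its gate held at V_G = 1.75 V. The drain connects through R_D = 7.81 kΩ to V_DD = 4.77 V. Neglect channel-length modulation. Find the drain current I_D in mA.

V_GS = V_G = 1.75 V, so V_ov = 1.75 − 1.14 = 0.61 V.
k_n = μ_nC_ox · (W/L) = 0.2704 mA/V².
Assume saturation: I_D = ½ k_n V_ov² = 0.5 × 0.2704 × 0.61² = 0.0503 mA, giving V_DS = V_DD − I_D R_D = 4.77 − 0.0503 × 7.81 = 4.38 V.
V_DS = 4.38 V ≥ V_ov = 0.61 V, confirming saturation.

I_D = 0.0503 mA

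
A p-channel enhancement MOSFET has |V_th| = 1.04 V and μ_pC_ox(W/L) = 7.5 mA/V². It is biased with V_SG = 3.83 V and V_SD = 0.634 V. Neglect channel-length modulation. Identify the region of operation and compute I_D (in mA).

Triode; I_D = 11.8 mA

V_ov = V_SG − |V_th| = 3.83 − 1.04 = 2.79 V.
Since V_SD = 0.634 V < V_ov = 2.79 V, the device is in the triode region.
I_D = k_p [V_ov · V_SD − ½ V_SD²] = 7.5 × [2.79 × 0.634 − 0.5 × 0.634²] = 11.8 mA.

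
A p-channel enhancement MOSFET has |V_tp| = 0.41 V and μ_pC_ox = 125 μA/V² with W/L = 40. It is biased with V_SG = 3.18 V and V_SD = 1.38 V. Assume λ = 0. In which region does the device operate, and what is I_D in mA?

Triode; I_D = 14.4 mA

k_p = μ_pC_ox · (W/L) = 5 mA/V².
V_ov = V_SG − |V_tp| = 3.18 − 0.41 = 2.77 V.
Since V_SD = 1.38 V < V_ov = 2.77 V, the device is in the triode region.
I_D = k_p [V_ov · V_SD − ½ V_SD²] = 5 × [2.77 × 1.38 − 0.5 × 1.38²] = 14.4 mA.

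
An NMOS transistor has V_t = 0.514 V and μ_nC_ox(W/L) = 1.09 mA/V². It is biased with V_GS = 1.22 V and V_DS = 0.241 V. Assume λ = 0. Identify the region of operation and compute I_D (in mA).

Triode; I_D = 0.154 mA

V_ov = V_GS − V_t = 1.22 − 0.514 = 0.706 V.
Since V_DS = 0.241 V < V_ov = 0.706 V, the device is in the triode region.
I_D = k_n [V_ov · V_DS − ½ V_DS²] = 1.09 × [0.706 × 0.241 − 0.5 × 0.241²] = 0.154 mA.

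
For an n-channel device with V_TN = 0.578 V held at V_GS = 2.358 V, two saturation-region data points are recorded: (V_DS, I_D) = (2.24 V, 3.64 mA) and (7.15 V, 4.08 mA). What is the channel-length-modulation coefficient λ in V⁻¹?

With V_GS fixed, I_D ∝ (1 + λ V_DS) in saturation, so I_D2/I_D1 = (1 + λ V_DS2)/(1 + λ V_DS1).
4.08/3.64 = 1.121 = (1 + 7.15 λ)/(1 + 2.24 λ).
Solving: λ (I_D1 V_DS2 − I_D2 V_DS1) = I_D2 − I_D1, so λ = (4.08 − 3.64) / (3.64 × 7.15 − 4.08 × 2.24) = 0.44 / 16.9 = 0.0261 V⁻¹.

λ = 0.0261 V⁻¹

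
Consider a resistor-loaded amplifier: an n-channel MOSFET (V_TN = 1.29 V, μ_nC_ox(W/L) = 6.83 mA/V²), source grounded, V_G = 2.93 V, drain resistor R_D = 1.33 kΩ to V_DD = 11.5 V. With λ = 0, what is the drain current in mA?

I_D = 7.88 mA

V_GS = V_G = 2.93 V, so V_ov = 2.93 − 1.29 = 1.64 V.
Assume saturation: I_D = ½ k_n V_ov² = 0.5 × 6.83 × 1.64² = 9.18 mA, giving V_DS = V_DD − I_D R_D = 11.5 − 9.18 × 1.33 = -0.716 V.
But -0.716 V < V_ov = 1.64 V, so the device is actually in triode.
In triode I_D = k_n[V_ov V_DS − ½ V_DS²] and I_D = (V_DD − V_DS)/R_D. Equating: 4.54 V_DS² − 15.9 V_DS + 11.5 = 0, giving V_DS = 1.02 V (the root below V_ov).
I_D = (11.5 − 1.02) / 1.33 = 7.88 mA.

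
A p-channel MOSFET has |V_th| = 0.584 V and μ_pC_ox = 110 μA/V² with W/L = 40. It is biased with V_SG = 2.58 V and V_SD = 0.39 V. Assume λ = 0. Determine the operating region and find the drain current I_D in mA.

Triode; I_D = 3.09 mA

k_p = μ_pC_ox · (W/L) = 4.4 mA/V².
V_ov = V_SG − |V_th| = 2.58 − 0.584 = 2 V.
Since V_SD = 0.39 V < V_ov = 2 V, the device is in the triode region.
I_D = k_p [V_ov · V_SD − ½ V_SD²] = 4.4 × [2 × 0.39 − 0.5 × 0.39²] = 3.09 mA.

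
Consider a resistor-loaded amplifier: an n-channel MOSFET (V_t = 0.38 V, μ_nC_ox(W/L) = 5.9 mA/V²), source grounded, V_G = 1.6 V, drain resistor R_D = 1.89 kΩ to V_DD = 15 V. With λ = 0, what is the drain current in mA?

V_GS = V_G = 1.6 V, so V_ov = 1.6 − 0.38 = 1.22 V.
Assume saturation: I_D = ½ k_n V_ov² = 0.5 × 5.9 × 1.22² = 4.39 mA, giving V_DS = V_DD − I_D R_D = 15 − 4.39 × 1.89 = 6.7 V.
V_DS = 6.7 V ≥ V_ov = 1.22 V, confirming saturation.

I_D = 4.39 mA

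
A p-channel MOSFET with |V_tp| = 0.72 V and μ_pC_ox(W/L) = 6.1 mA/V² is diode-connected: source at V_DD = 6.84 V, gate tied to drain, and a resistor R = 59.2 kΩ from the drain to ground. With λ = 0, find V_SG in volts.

With gate tied to drain, V_SG = V_SD ≥ V_SG − |V_tp|, so the device is in saturation.
KCL at the drain: ½ k_p (V_SG − |V_tp|)² = (V_DD − V_SG)/R.
Let x = V_SG − 0.72. Then 181 x² + x − 6.12 = 0, giving x = 0.181 V (positive root), so V_SG = 0.901 V.
I_D = (V_DD − V_SG)/R = (6.84 − 0.901) / 59.2 = 0.1 mA.

V_SG = 0.901 V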